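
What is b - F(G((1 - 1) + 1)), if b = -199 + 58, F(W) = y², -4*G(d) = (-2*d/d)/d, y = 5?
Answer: -166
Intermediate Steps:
G(d) = 1/(2*d) (G(d) = -(-2*d/d)/(4*d) = -(-2*1)/(4*d) = -(-1)/(2*d) = 1/(2*d))
F(W) = 25 (F(W) = 5² = 25)
b = -141
b - F(G((1 - 1) + 1)) = -141 - 1*25 = -141 - 25 = -166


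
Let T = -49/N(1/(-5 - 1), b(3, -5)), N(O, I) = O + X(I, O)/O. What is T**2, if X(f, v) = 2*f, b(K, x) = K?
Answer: 1764/961 ≈ 1.8356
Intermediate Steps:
N(O, I) = O + 2*I/O (N(O, I) = O + (2*I)/O = O + 2*I/O)
T = 42/31 (T = -49/(1/(-5 - 1) + 2*3/1/(-5 - 1)) = -49/(1/(-6) + 2*3/1/(-6)) = -49/(-1/6 + 2*3/(-1/6)) = -49/(-1/6 + 2*3*(-6)) = -49/(-1/6 - 36) = -49/(-217/6) = -49*(-6/217) = 42/31 ≈ 1.3548)
T**2 = (42/31)**2 = 1764/961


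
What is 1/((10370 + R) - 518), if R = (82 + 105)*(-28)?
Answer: 1/4616 ≈ 0.00021664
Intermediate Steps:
R = -5236 (R = 187*(-28) = -5236)
1/((10370 + R) - 518) = 1/((10370 - 5236) - 518) = 1/(5134 - 518) = 1/4616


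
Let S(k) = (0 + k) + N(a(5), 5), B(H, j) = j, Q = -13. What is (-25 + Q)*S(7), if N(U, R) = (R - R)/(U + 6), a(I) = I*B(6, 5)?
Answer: -266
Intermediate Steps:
a(I) = 5*I (a(I) = I*5 = 5*I)
N(U, R) = 0 (N(U, R) = 0/(6 + U) = 0)
S(k) = k (S(k) = (0 + k) + 0 = k + 0 = k)
(-25 + Q)*S(7) = (-25 - 13)*7 = -38*7 = -266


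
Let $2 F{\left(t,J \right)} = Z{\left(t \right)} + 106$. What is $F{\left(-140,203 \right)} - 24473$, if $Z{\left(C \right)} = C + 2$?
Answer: $-24489$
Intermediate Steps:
$Z{\left(C \right)} = 2 + C$
$F{\left(t,J \right)} = 54 + \frac{t}{2}$ ($F{\left(t,J \right)} = \frac{\left(2 + t\right) + 106}{2} = \frac{108 + t}{2} = 54 + \frac{t}{2}$)
$F{\left(-140,203 \right)} - 24473 = \left(54 + \frac{1}{2} \left(-140\right)\right) - 24473 = \left(54 - 70\right) - 24473 = -16 - 24473 = -24489$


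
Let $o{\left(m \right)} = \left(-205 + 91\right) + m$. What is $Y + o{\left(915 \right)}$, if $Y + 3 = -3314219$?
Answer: $-3313421$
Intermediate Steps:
$o{\left(m \right)} = -114 + m$
$Y = -3314222$ ($Y = -3 - 3314219 = -3314222$)
$Y + o{\left(915 \right)} = -3314222 + \left(-114 + 915\right) = -3314222 + 801 = -3313421$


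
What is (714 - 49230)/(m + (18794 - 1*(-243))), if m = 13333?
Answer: -622/415 ≈ -1.4988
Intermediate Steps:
(714 - 49230)/(m + (18794 - 1*(-243))) = (714 - 49230)/(13333 + (18794 - 1*(-243))) = -48516/(13333 + (18794 + 243)) = -48516/(13333 + 19037) = -48516/32370 = -48516*1/32370 = -622/415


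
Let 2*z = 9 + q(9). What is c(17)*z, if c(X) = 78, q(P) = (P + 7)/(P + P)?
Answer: 1157/3 ≈ 385.67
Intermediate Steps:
q(P) = (7 + P)/(2*P) (q(P) = (7 + P)/((2*P)) = (7 + P)*(1/(2*P)) = (7 + P)/(2*P))
z = 89/18 (z = (9 + (½)*(7 + 9)/9)/2 = (9 + (½)*(⅑)*16)/2 = (9 + 8/9)/2 = (½)*(89/9) = 89/18 ≈ 4.9444)
c(17)*z = 78*(89/18) = 1157/3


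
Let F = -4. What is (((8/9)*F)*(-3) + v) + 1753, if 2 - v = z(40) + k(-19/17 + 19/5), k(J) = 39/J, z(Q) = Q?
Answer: 390137/228 ≈ 1711.1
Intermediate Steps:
v = -3993/76 (v = 2 - (40 + 39/(-19/17 + 19/5)) = 2 - (40 + 39/(228/85)) = 2 - (40 + 39*(85/228)) = 2 - (40 + 1105/76) = 2 - 1*4145/76 = 2 - 4145/76 = -3993/76 ≈ -52.539)
(((8/9)*F)*(-3) + v) + 1753 = (((8/9)*(-4))*(-3) - 3993/76) + 1753 = (-32/9*(-3) - 3993/76) + 1753 = (32/3 - 3993/76) + 1753 = -9547/228 + 1753 = 390137/228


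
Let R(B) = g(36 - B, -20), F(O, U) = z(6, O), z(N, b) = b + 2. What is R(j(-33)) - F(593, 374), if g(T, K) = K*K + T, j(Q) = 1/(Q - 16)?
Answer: -7790/49 ≈ -158.98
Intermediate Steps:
z(N, b) = 2 + b
F(O, U) = 2 + O
j(Q) = 1/(-16 + Q)
g(T, K) = T + K² (g(T, K) = K² + T = T + K²)
R(B) = 436 - B (R(B) = (36 - B) + (-20)² = (36 - B) + 400 = 436 - B)
R(j(-33)) - F(593, 374) = (436 - 1/(-16 - 33)) - (2 + 593) = (436 - 1/(-49)) - 1*595 = (436 - 1*(-1/49)) - 595 = (436 + 1/49) - 595 = 21365/49 - 595 = -7790/49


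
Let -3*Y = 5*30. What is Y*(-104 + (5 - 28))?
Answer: 6350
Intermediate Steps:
Y = -50 (Y = -5*30/3 = -⅓*150 = -50)
Y*(-104 + (5 - 28)) = -50*(-104 + (5 - 28)) = -50*(-104 - 23) = -50*(-127) = 6350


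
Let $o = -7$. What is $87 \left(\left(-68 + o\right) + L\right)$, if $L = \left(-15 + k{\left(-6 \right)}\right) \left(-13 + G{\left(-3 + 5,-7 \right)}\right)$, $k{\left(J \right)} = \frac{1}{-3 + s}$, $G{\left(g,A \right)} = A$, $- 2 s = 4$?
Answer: $19923$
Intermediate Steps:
$s = -2$ ($s = \left(- \frac{1}{2}\right) 4 = -2$)
$k{\left(J \right)} = - \frac{1}{5}$ ($k{\left(J \right)} = \frac{1}{-3 - 2} = \frac{1}{-5} = - \frac{1}{5}$)
$L = 304$ ($L = \left(-15 - \frac{1}{5}\right) \left(-13 - 7\right) = \left(- \frac{76}{5}\right) \left(-20\right) = 304$)
$87 \left(\left(-68 + o\right) + L\right) = 87 \left(\left(-68 - 7\right) + 304\right) = 87 \left(-75 + 304\right) = 87 \cdot 229 = 19923$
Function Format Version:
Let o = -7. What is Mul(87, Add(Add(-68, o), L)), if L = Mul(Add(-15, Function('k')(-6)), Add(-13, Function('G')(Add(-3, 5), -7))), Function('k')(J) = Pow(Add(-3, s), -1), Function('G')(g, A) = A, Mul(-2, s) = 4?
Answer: 19923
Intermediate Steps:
s = -2 (s = Mul(Rational(-1, 2), 4) = -2)
Function('k')(J) = Rational(-1, 5) (Function('k')(J) = Pow(Add(-3, -2), -1) = Pow(-5, -1) = Rational(-1, 5))
L = 304 (L = Mul(Add(-15, Rational(-1, 5)), Add(-13, -7)) = Mul(Rational(-76, 5), -20) = 304)
Mul(87, Add(Add(-68, o), L)) = Mul(87, Add(Add(-68, -7), 304)) = Mul(87, Add(-75, 304)) = Mul(87, 229) = 19923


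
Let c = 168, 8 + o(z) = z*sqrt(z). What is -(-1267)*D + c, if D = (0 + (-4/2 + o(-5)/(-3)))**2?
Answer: -151795/9 + 25340*I*sqrt(5)/9 ≈ -16866.0 + 6295.8*I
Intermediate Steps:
o(z) = -8 + z**(3/2) (o(z) = -8 + z*sqrt(z) = -8 + z**(3/2))
D = (2/3 + 5*I*sqrt(5)/3)**2 (D = (0 + (-4/2 + (-8 + (-5)**(3/2))/(-3)))**2 = (0 + (-4*1/2 + (-8 - 5*I*sqrt(5))*(-1/3)))**2 = (0 + (-2 + (8/3 + 5*I*sqrt(5)/3)))**2 = (0 + (2/3 + 5*I*sqrt(5)/3))**2 = (2/3 + 5*I*sqrt(5)/3)**2 ≈ -13.444 + 4.969*I)
-(-1267)*D + c = -(-1267)*(-121/9 + 20*I*sqrt(5)/9) + 168 = -181*(847/9 - 140*I*sqrt(5)/9) + 168 = (-153307/9 + 25340*I*sqrt(5)/9) + 168 = -151795/9 + 25340*I*sqrt(5)/9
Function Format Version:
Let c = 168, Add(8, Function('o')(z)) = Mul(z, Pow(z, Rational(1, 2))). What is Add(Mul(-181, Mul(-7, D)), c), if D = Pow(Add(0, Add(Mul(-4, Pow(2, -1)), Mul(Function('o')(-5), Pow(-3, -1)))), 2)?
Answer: Add(Rational(-151795, 9), Mul(Rational(25340, 9), I, Pow(5, Rational(1, 2)))) ≈ Add(-16866., Mul(6295.8, I))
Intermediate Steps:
Function('o')(z) = Add(-8, Pow(z, Rational(3, 2))) (Function('o')(z) = Add(-8, Mul(z, Pow(z, Rational(1, 2)))) = Add(-8, Pow(z, Rational(3, 2))))
D = Pow(Add(Rational(2, 3), Mul(Rational(5, 3), I, Pow(5, Rational(1, 2)))), 2) (D = Pow(Add(0, Add(Mul(-4, Pow(2, -1)), Mul(Add(-8, Pow(-5, Rational(3, 2))), Pow(-3, -1)))), 2) = Pow(Add(0, Add(Mul(-4, Rational(1, 2)), Mul(Add(-8, Mul(-5, I, Pow(5, Rational(1, 2)))), Rational(-1, 3)))), 2) = Pow(Add(0, Add(-2, Add(Rational(8, 3), Mul(Rational(5, 3), I, Pow(5, Rational(1, 2)))))), 2) = Pow(Add(0, Add(Rational(2, 3), Mul(Rational(5, 3), I, Pow(5, Rational(1, 2))))), 2) = Pow(Add(Rational(2, 3), Mul(Rational(5, 3), I, Pow(5, Rational(1, 2)))), 2) ≈ Add(-13.444, Mul(4.9690, I)))
Add(Mul(-181, Mul(-7, D)), c) = Add(Mul(-181, Mul(-7, Add(Rational(-121, 9), Mul(Rational(20, 9), I, Pow(5, Rational(1, 2)))))), 168) = Add(Mul(-181, Add(Rational(847, 9), Mul(Rational(-140, 9), I, Pow(5, Rational(1, 2))))), 168) = Add(Add(Rational(-153307, 9), Mul(Rational(25340, 9), I, Pow(5, Rational(1, 2)))), 168) = Add(Rational(-151795, 9), Mul(Rational(25340, 9), I, Pow(5, Rational(1, 2))))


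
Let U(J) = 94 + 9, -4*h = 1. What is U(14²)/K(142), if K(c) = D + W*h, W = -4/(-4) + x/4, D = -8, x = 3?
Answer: -1648/135 ≈ -12.207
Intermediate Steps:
h = -¼ (h = -¼*1 = -¼ ≈ -0.25000)
W = 7/4 (W = -4/(-4) + 3/4 = -4*(-¼) + 3*(¼) = 1 + ¾ = 7/4 ≈ 1.7500)
U(J) = 103
K(c) = -135/16 (K(c) = -8 + (7/4)*(-¼) = -8 - 7/16 = -135/16)
U(14²)/K(142) = 103/(-135/16) = 103*(-16/135) = -1648/135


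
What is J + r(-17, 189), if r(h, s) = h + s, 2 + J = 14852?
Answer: 15022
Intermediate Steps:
J = 14850 (J = -2 + 14852 = 14850)
J + r(-17, 189) = 14850 + (-17 + 189) = 14850 + 172 = 15022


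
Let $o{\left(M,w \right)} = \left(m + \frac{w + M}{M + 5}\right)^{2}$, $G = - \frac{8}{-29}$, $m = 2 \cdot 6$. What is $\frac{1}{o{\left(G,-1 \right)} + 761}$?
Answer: $\frac{2601}{2345386} \approx 0.001109$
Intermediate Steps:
$m = 12$
$G = \frac{8}{29}$ ($G = \left(-8\right) \left(- \frac{1}{29}\right) = \frac{8}{29} \approx 0.27586$)
$o{\left(M,w \right)} = \left(12 + \frac{M + w}{5 + M}\right)^{2}$ ($o{\left(M,w \right)} = \left(12 + \frac{w + M}{M + 5}\right)^{2} = \left(12 + \frac{M + w}{5 + M}\right)^{2}$)
$\frac{1}{o{\left(G,-1 \right)} + 761} = \frac{1}{\frac{\left(60 - 1 + 13 \cdot \frac{8}{29}\right)^{2}}{\left(5 + \frac{8}{29}\right)^{2}} + 761} = \frac{1}{\frac{\left(60 - 1 + \frac{104}{29}\right)^{2}}{\frac{23409}{841}} + 761} = \frac{1}{\frac{841 \left(\frac{1815}{29}\right)^{2}}{23409} + 761} = \frac{1}{\frac{841}{23409} \cdot \frac{3294225}{841} + 761} = \frac{1}{\frac{366025}{2601} + 761} = \frac{1}{\frac{2345386}{2601}} = \frac{2601}{2345386}$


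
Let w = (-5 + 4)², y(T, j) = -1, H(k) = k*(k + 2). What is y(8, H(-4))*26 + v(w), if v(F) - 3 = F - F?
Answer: -23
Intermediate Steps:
H(k) = k*(2 + k)
w = 1 (w = (-1)² = 1)
v(F) = 3 (v(F) = 3 + (F - F) = 3 + 0 = 3)
y(8, H(-4))*26 + v(w) = -1*26 + 3 = -26 + 3 = -23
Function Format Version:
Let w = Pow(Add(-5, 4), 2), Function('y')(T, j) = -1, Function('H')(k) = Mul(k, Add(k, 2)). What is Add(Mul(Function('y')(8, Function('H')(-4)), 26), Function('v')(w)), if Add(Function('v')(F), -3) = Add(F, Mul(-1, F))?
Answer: -23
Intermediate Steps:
Function('H')(k) = Mul(k, Add(2, k))
w = 1 (w = Pow(-1, 2) = 1)
Function('v')(F) = 3 (Function('v')(F) = Add(3, Add(F, Mul(-1, F))) = Add(3, 0) = 3)
Add(Mul(Function('y')(8, Function('H')(-4)), 26), Function('v')(w)) = Add(Mul(-1, 26), 3) = Add(-26, 3) = -23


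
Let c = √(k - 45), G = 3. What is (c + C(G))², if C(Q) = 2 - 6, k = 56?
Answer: (4 - √11)² ≈ 0.46700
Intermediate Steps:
c = √11 (c = √(56 - 45) = √11 ≈ 3.3166)
C(Q) = -4
(c + C(G))² = (√11 - 4)² = (-4 + √11)²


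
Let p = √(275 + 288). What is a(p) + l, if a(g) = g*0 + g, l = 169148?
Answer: 169148 + √563 ≈ 1.6917e+5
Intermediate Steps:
p = √563 ≈ 23.728
a(g) = g (a(g) = 0 + g = g)
a(p) + l = √563 + 169148 = 169148 + √563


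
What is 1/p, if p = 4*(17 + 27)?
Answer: 1/176 ≈ 0.0056818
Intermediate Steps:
p = 176 (p = 4*44 = 176)
1/p = 1/176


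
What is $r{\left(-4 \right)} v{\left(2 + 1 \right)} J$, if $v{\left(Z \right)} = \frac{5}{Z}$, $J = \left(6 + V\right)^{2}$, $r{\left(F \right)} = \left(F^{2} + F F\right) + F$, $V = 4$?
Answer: $\frac{14000}{3} \approx 4666.7$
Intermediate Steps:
$r{\left(F \right)} = F + 2 F^{2}$ ($r{\left(F \right)} = \left(F^{2} + F^{2}\right) + F = 2 F^{2} + F = F + 2 F^{2}$)
$J = 100$ ($J = \left(6 + 4\right)^{2} = 10^{2} = 100$)
$r{\left(-4 \right)} v{\left(2 + 1 \right)} J = - 4 \left(1 + 2 \left(-4\right)\right) \frac{5}{2 + 1} \cdot 100 = - 4 \left(1 - 8\right) \frac{5}{3} \cdot 100 = \left(-4\right) \left(-7\right) 5 \cdot \frac{1}{3} \cdot 100 = 28 \cdot \frac{5}{3} \cdot 100 = \frac{140}{3} \cdot 100 = \frac{14000}{3}$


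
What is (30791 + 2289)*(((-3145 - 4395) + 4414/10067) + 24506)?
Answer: 5650101578880/10067 ≈ 5.6125e+8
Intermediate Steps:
(30791 + 2289)*(((-3145 - 4395) + 4414/10067) + 24506) = 33080*((-7540 + 4414*(1/10067)) + 24506) = 33080*((-7540 + 4414/10067) + 24506) = 33080*(-75900766/10067 + 24506) = 33080*(170801136/10067) = 5650101578880/10067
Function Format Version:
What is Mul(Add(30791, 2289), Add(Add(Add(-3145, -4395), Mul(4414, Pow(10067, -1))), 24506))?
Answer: Rational(5650101578880, 10067) ≈ 5.6125e+8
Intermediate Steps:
Mul(Add(30791, 2289), Add(Add(Add(-3145, -4395), Mul(4414, Pow(10067, -1))), 24506)) = Mul(33080, Add(Add(-7540, Mul(4414, Rational(1, 10067))), 24506)) = Mul(33080, Add(Add(-7540, Rational(4414, 10067)), 24506)) = Mul(33080, Add(Rational(-75900766, 10067), 24506)) = Mul(33080, Rational(170801136, 10067)) = Rational(5650101578880, 10067)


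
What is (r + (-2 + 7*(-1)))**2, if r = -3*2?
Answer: 225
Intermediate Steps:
r = -6
(r + (-2 + 7*(-1)))**2 = (-6 + (-2 + 7*(-1)))**2 = (-6 + (-2 - 7))**2 = (-6 - 9)**2 = (-15)**2 = 225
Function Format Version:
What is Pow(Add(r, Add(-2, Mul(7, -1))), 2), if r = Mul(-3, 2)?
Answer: 225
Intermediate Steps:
r = -6
Pow(Add(r, Add(-2, Mul(7, -1))), 2) = Pow(Add(-6, Add(-2, Mul(7, -1))), 2) = Pow(Add(-6, Add(-2, -7)), 2) = Pow(Add(-6, -9), 2) = Pow(-15, 2) = 225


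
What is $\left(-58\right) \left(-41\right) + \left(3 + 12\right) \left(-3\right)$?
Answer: $2333$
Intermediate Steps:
$\left(-58\right) \left(-41\right) + \left(3 + 12\right) \left(-3\right) = 2378 + 15 \left(-3\right) = 2378 - 45 = 2333$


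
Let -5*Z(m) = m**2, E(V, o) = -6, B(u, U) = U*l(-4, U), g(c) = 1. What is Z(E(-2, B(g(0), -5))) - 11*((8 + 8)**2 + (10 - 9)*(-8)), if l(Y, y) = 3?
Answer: -13676/5 ≈ -2735.2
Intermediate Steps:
B(u, U) = 3*U (B(u, U) = U*3 = 3*U)
Z(m) = -m**2/5
Z(E(-2, B(g(0), -5))) - 11*((8 + 8)**2 + (10 - 9)*(-8)) = -1/5*(-6)**2 - 11*((8 + 8)**2 + (10 - 9)*(-8)) = -1/5*36 - 11*(16**2 + 1*(-8)) = -36/5 - 11*(256 - 8) = -36/5 - 11*248 = -36/5 - 2728 = -13676/5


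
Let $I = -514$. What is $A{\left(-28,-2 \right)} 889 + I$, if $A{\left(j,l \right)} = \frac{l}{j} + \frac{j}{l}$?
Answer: $\frac{23991}{2} \approx 11996.0$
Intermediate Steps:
$A{\left(j,l \right)} = \frac{j}{l} + \frac{l}{j}$
$A{\left(-28,-2 \right)} 889 + I = \left(- \frac{28}{-2} - \frac{2}{-28}\right) 889 - 514 = \left(\left(-28\right) \left(- \frac{1}{2}\right) - - \frac{1}{14}\right) 889 - 514 = \left(14 + \frac{1}{14}\right) 889 - 514 = \frac{197}{14} \cdot 889 - 514 = \frac{25019}{2} - 514 = \frac{23991}{2}$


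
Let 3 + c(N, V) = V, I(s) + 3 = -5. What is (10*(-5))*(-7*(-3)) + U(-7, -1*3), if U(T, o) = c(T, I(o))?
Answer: -1061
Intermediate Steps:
I(s) = -8 (I(s) = -3 - 5 = -8)
c(N, V) = -3 + V
U(T, o) = -11 (U(T, o) = -3 - 8 = -11)
(10*(-5))*(-7*(-3)) + U(-7, -1*3) = (10*(-5))*(-7*(-3)) - 11 = -50*21 - 11 = -1050 - 11 = -1061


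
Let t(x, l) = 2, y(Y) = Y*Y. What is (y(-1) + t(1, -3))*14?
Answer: 42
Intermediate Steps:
y(Y) = Y²
(y(-1) + t(1, -3))*14 = ((-1)² + 2)*14 = (1 + 2)*14 = 3*14 = 42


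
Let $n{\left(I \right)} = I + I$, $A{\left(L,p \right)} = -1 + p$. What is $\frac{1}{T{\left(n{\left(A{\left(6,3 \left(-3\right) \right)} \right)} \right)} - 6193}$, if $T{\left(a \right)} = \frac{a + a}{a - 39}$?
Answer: $- \frac{59}{365347} \approx -0.00016149$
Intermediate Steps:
$n{\left(I \right)} = 2 I$
$T{\left(a \right)} = \frac{2 a}{-39 + a}$
$\frac{1}{T{\left(n{\left(A{\left(6,3 \left(-3\right) \right)} \right)} \right)} - 6193} = \frac{1}{\frac{2 \cdot 2 \left(-1 + 3 \left(-3\right)\right)}{-39 + 2 \left(-1 + 3 \left(-3\right)\right)} - 6193} = \frac{1}{\frac{2 \cdot 2 \left(-1 - 9\right)}{-39 + 2 \left(-1 - 9\right)} - 6193} = \frac{1}{\frac{2 \cdot 2 \left(-10\right)}{-39 + 2 \left(-10\right)} - 6193} = \frac{1}{2 \left(-20\right) \frac{1}{-39 - 20} - 6193} = \frac{1}{2 \left(-20\right) \frac{1}{-59} - 6193} = \frac{1}{2 \left(-20\right) \left(- \frac{1}{59}\right) - 6193} = \frac{1}{\frac{40}{59} - 6193} = \frac{1}{- \frac{365347}{59}} = - \frac{59}{365347}$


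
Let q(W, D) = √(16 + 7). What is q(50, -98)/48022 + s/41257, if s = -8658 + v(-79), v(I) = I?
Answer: -8737/41257 + √23/48022 ≈ -0.21167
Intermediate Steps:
q(W, D) = √23
s = -8737 (s = -8658 - 79 = -8737)
q(50, -98)/48022 + s/41257 = √23/48022 - 8737/41257 = -8737/41257 + √23/48022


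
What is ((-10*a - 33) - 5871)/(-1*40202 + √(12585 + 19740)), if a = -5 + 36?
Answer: 249815228/1616168479 + 31070*√1293/1616168479 ≈ 0.15526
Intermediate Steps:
a = 31
((-10*a - 33) - 5871)/(-1*40202 + √(12585 + 19740)) = ((-10*31 - 33) - 5871)/(-1*40202 + √(12585 + 19740)) = ((-310 - 33) - 5871)/(-40202 + √32325) = (-343 - 5871)/(-40202 + 5*√1293) = -6214/(-40202 + 5*√1293)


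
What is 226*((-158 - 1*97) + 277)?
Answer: 4972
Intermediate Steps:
226*((-158 - 1*97) + 277) = 226*((-158 - 97) + 277) = 226*(-255 + 277) = 226*22 = 4972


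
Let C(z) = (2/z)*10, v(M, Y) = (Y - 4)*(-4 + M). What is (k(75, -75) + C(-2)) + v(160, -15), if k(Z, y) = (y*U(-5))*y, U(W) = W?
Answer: -31099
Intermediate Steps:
v(M, Y) = (-4 + M)*(-4 + Y) (v(M, Y) = (-4 + Y)*(-4 + M) = (-4 + M)*(-4 + Y))
C(z) = 20/z
k(Z, y) = -5*y² (k(Z, y) = (y*(-5))*y = (-5*y)*y = -5*y²)
(k(75, -75) + C(-2)) + v(160, -15) = (-5*(-75)² + 20/(-2)) + (16 - 4*160 - 4*(-15) + 160*(-15)) = (-5*5625 + 20*(-½)) + (16 - 640 + 60 - 2400) = (-28125 - 10) - 2964 = -28135 - 2964 = -31099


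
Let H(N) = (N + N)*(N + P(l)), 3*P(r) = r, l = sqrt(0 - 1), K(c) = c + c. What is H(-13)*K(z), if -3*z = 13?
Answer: -8788/3 + 676*I/9 ≈ -2929.3 + 75.111*I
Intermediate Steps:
z = -13/3 (z = -1/3*13 = -13/3 ≈ -4.3333)
K(c) = 2*c
l = I (l = sqrt(-1) = I ≈ 1.0*I)
P(r) = r/3
H(N) = 2*N*(N + I/3) (H(N) = (N + N)*(N + I/3) = (2*N)*(N + I/3) = 2*N*(N + I/3))
H(-13)*K(z) = ((2/3)*(-13)*(I + 3*(-13)))*(2*(-13/3)) = ((2/3)*(-13)*(I - 39))*(-26/3) = ((2/3)*(-13)*(-39 + I))*(-26/3) = (338 - 26*I/3)*(-26/3) = -8788/3 + 676*I/9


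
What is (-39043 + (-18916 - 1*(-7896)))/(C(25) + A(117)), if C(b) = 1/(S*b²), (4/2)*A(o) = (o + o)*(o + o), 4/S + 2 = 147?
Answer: -25031500/13689029 ≈ -1.8286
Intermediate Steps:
S = 4/145 (S = 4/(-2 + 147) = 4/145 ≈ 0.027586)
A(o) = 2*o² (A(o) = ((o + o)*(o + o))/2 = ((2*o)*(2*o))/2 = (4*o²)/2 = 2*o²)
C(b) = 145/(4*b²) (C(b) = 1/(4*b²/145) = 145/(4*b²))
(-39043 + (-18916 - 1*(-7896)))/(C(25) + A(117)) = (-39043 + (-18916 - 1*(-7896)))/((145/4)/25² + 2*117²) = (-39043 + (-18916 + 7896))/((145/4)*(1/625) + 2*13689) = (-39043 - 11020)/(29/500 + 27378) = -50063/13689029/500 = -50063*500/13689029 = -25031500/13689029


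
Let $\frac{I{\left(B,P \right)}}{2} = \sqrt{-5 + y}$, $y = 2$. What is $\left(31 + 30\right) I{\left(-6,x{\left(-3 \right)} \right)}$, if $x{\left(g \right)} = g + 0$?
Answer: $122 i \sqrt{3} \approx 211.31 i$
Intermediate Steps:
$x{\left(g \right)} = g$
$I{\left(B,P \right)} = 2 i \sqrt{3}$ ($I{\left(B,P \right)} = 2 \sqrt{-5 + 2} = 2 \sqrt{-3} = 2 i \sqrt{3}$)
$\left(31 + 30\right) I{\left(-6,x{\left(-3 \right)} \right)} = \left(31 + 30\right) 2 i \sqrt{3} = 61 \cdot 2 i \sqrt{3} = 122 i \sqrt{3}$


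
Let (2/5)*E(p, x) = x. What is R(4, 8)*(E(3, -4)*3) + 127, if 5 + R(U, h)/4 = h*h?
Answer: -6953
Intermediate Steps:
R(U, h) = -20 + 4*h² (R(U, h) = -20 + 4*(h*h) = -20 + 4*h²)
E(p, x) = 5*x/2
R(4, 8)*(E(3, -4)*3) + 127 = (-20 + 4*8²)*(((5/2)*(-4))*3) + 127 = (-20 + 4*64)*(-10*3) + 127 = (-20 + 256)*(-30) + 127 = 236*(-30) + 127 = -7080 + 127 = -6953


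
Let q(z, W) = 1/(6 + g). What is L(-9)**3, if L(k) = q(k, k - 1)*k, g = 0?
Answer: -27/8 ≈ -3.3750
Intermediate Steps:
q(z, W) = 1/6 (q(z, W) = 1/(6 + 0) = 1/6)
L(k) = k/6
L(-9)**3 = ((1/6)*(-9))**3 = (-3/2)**3 = -27/8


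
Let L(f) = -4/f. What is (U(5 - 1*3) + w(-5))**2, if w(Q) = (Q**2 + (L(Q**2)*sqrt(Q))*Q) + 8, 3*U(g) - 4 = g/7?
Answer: 289621/245 + 1928*I*sqrt(5)/35 ≈ 1182.1 + 123.18*I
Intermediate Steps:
U(g) = 4/3 + g/21 (U(g) = 4/3 + (g/7)/3 = 4/3 + g/21)
w(Q) = 8 + Q**2 - 4/sqrt(Q) (w(Q) = (Q**2 + ((-4/Q**2)*sqrt(Q))*Q) + 8 = (Q**2 + (-4/Q**(3/2))*Q) + 8 = (Q**2 - 4/sqrt(Q)) + 8 = 8 + Q**2 - 4/sqrt(Q))
(U(5 - 1*3) + w(-5))**2 = ((4/3 + (5 - 1*3)/21) + (8 + (-5)**2 - (-4)*I*sqrt(5)/5))**2 = ((4/3 + (5 - 3)/21) + (8 + 25 - (-4)*I*sqrt(5)/5))**2 = ((4/3 + (1/21)*2) + (8 + 25 + 4*I*sqrt(5)/5))**2 = ((4/3 + 2/21) + (33 + 4*I*sqrt(5)/5))**2 = (10/7 + (33 + 4*I*sqrt(5)/5))**2 = (241/7 + 4*I*sqrt(5)/5)**2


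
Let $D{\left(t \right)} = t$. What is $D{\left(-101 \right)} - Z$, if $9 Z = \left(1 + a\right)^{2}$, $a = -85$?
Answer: $-885$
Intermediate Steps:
$Z = 784$ ($Z = \frac{\left(1 - 85\right)^{2}}{9} = \frac{\left(-84\right)^{2}}{9} = \frac{1}{9} \cdot 7056 = 784$)
$D{\left(-101 \right)} - Z = -101 - 784 = -885$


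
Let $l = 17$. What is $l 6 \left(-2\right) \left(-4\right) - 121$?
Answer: $695$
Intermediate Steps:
$l 6 \left(-2\right) \left(-4\right) - 121 = 17 \cdot 6 \left(-2\right) \left(-4\right) - 121 = 17 \left(\left(-12\right) \left(-4\right)\right) - 121 = 17 \cdot 48 - 121 = 816 - 121 = 695$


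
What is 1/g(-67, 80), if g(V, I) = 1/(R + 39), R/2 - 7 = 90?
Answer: 233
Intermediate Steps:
R = 194 (R = 14 + 2*90 = 14 + 180 = 194)
g(V, I) = 1/233 (g(V, I) = 1/(194 + 39) = 1/233)
1/g(-67, 80) = 1/(1/233) = 233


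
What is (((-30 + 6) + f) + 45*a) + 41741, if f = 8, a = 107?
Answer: 46540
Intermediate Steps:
(((-30 + 6) + f) + 45*a) + 41741 = (((-30 + 6) + 8) + 45*107) + 41741 = ((-24 + 8) + 4815) + 41741 = (-16 + 4815) + 41741 = 4799 + 41741 = 46540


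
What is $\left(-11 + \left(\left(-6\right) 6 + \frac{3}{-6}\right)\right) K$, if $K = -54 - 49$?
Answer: $\frac{9785}{2} \approx 4892.5$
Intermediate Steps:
$K = -103$ ($K = -54 - 49 = -103$)
$\left(-11 + \left(\left(-6\right) 6 + \frac{3}{-6}\right)\right) K = \left(-11 + \left(\left(-6\right) 6 + \frac{3}{-6}\right)\right) \left(-103\right) = \left(-11 + \left(-36 + 3 \left(- \frac{1}{6}\right)\right)\right) \left(-103\right) = \left(-11 - \frac{73}{2}\right) \left(-103\right) = \left(- \frac{95}{2}\right) \left(-103\right) = \frac{9785}{2}$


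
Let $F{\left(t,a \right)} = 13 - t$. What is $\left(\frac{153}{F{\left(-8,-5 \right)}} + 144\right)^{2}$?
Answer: $\frac{1121481}{49} \approx 22887.0$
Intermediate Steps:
$\left(\frac{153}{F{\left(-8,-5 \right)}} + 144\right)^{2} = \left(\frac{153}{13 - -8} + 144\right)^{2} = \left(\frac{153}{13 + 8} + 144\right)^{2} = \left(\frac{153}{21} + 144\right)^{2} = \left(153 \cdot \frac{1}{21} + 144\right)^{2} = \left(\frac{51}{7} + 144\right)^{2} = \left(\frac{1059}{7}\right)^{2} = \frac{1121481}{49}$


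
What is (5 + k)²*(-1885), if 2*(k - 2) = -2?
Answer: -67860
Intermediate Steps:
k = 1 (k = 2 + (½)*(-2) = 2 - 1 = 1)
(5 + k)²*(-1885) = (5 + 1)²*(-1885) = 6²*(-1885) = 36*(-1885) = -67860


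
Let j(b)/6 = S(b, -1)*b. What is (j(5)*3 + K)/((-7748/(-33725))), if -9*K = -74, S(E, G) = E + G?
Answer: 55882325/34866 ≈ 1602.8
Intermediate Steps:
K = 74/9 (K = -1/9*(-74) = 74/9 ≈ 8.2222)
j(b) = 6*b*(-1 + b) (j(b) = 6*((b - 1)*b) = 6*((-1 + b)*b) = 6*(b*(-1 + b)) = 6*b*(-1 + b))
(j(5)*3 + K)/((-7748/(-33725))) = ((6*5*(-1 + 5))*3 + 74/9)/((-7748/(-33725))) = ((6*5*4)*3 + 74/9)/((-7748*(-1/33725))) = (120*3 + 74/9)/(7748/33725) = (360 + 74/9)*(33725/7748) = (3314/9)*(33725/7748) = 55882325/34866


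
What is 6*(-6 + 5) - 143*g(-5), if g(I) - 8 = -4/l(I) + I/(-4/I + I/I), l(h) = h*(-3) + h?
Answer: -31301/45 ≈ -695.58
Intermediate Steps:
l(h) = -2*h (l(h) = -3*h + h = -2*h)
g(I) = 8 + 2/I + I/(1 - 4/I) (g(I) = 8 + (-4*(-1/(2*I)) + I/(-4/I + I/I)) = 8 + (-(-2)/I + I/(-4/I + 1)) = 8 + (2/I + I/(1 - 4/I)) = 8 + 2/I + I/(1 - 4/I))
6*(-6 + 5) - 143*g(-5) = 6*(-6 + 5) - 143*(-8 + (-5)³ - 30*(-5) + 8*(-5)²)/((-5)*(-4 - 5)) = 6*(-1) - (-143)*(-8 - 125 + 150 + 8*25)/(5*(-9)) = -6 - (-143)*(-1)*(-8 - 125 + 150 + 200)/(5*9) = -6 - (-143)*(-1)*217/(5*9) = -6 - 143*217/45 = -6 - 31031/45 = -31301/45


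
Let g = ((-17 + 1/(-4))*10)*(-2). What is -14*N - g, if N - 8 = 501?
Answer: -7471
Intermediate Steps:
N = 509 (N = 8 + 501 = 509)
g = 345 (g = ((-17 - ¼)*10)*(-2) = -69/4*10*(-2) = -345/2*(-2) = 345)
-14*N - g = -14*509 - 1*345 = -7126 - 345 = -7471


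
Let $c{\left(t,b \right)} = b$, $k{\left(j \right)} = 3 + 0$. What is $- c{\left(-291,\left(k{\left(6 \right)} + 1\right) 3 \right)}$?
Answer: $-12$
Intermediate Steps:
$k{\left(j \right)} = 3$
$- c{\left(-291,\left(k{\left(6 \right)} + 1\right) 3 \right)} = - \left(3 + 1\right) 3 = - 4 \cdot 3 = \left(-1\right) 12 = -12$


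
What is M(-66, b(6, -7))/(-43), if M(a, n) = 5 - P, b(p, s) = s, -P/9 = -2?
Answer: 13/43 ≈ 0.30233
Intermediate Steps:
P = 18 (P = -9*(-2) = 18)
M(a, n) = -13 (M(a, n) = 5 - 1*18 = 5 - 18 = -13)
M(-66, b(6, -7))/(-43) = -13/(-43) = -13*(-1/43) = 13/43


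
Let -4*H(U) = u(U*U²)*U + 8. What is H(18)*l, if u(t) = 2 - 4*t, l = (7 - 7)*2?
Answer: 0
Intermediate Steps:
l = 0 (l = 0*2 = 0)
H(U) = -2 - U*(2 - 4*U³)/4 (H(U) = -((2 - 4*U*U²)*U + 8)/4 = -((2 - 4*U³)*U + 8)/4 = -(U*(2 - 4*U³) + 8)/4 = -(8 + U*(2 - 4*U³))/4 = -2 - U*(2 - 4*U³)/4)
H(18)*l = (-2 + 18⁴ - ½*18)*0 = (-2 + 104976 - 9)*0 = 104965*0 = 0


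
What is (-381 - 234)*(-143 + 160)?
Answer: -10455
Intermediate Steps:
(-381 - 234)*(-143 + 160) = -615*17 = -10455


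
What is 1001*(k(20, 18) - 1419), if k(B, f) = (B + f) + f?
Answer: -1364363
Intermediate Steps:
k(B, f) = B + 2*f
1001*(k(20, 18) - 1419) = 1001*((20 + 2*18) - 1419) = 1001*((20 + 36) - 1419) = 1001*(56 - 1419) = 1001*(-1363) = -1364363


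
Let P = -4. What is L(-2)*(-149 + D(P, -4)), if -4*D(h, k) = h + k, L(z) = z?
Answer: 294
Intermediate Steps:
D(h, k) = -h/4 - k/4 (D(h, k) = -(h + k)/4 = -h/4 - k/4)
L(-2)*(-149 + D(P, -4)) = -2*(-149 + (-1/4*(-4) - 1/4*(-4))) = -2*(-149 + (1 + 1)) = -2*(-149 + 2) = -2*(-147) = 294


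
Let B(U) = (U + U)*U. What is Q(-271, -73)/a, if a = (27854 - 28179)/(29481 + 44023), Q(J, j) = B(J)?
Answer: -10796414528/325 ≈ -3.3220e+7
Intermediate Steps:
B(U) = 2*U**2 (B(U) = (2*U)*U = 2*U**2)
Q(J, j) = 2*J**2
a = -325/73504 ≈ -0.0044215
Q(-271, -73)/a = (2*(-271)**2)/(-325/73504) = (2*73441)*(-73504/325) = 146882*(-73504/325) = -10796414528/325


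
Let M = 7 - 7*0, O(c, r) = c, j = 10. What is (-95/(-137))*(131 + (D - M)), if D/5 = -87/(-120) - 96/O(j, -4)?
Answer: 60515/1096 ≈ 55.214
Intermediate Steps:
D = -355/8 (D = 5*(-87/(-120) - 96/10) = 5*(-87*(-1/120) - 96*1/10) = 5*(29/40 - 48/5) = 5*(-71/8) = -355/8 ≈ -44.375)
M = 7 (M = 7 + 0 = 7)
(-95/(-137))*(131 + (D - M)) = (-95/(-137))*(131 + (-355/8 - 1*7)) = (-95*(-1/137))*(131 + (-355/8 - 7)) = 95*(131 - 411/8)/137 = (95/137)*(637/8) = 60515/1096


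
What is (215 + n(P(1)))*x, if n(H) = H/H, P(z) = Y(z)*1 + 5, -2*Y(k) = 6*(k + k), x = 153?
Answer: 33048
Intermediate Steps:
Y(k) = -6*k (Y(k) = -3*(k + k) = -3*2*k = -6*k)
P(z) = 5 - 6*z (P(z) = -6*z*1 + 5 = -6*z + 5 = 5 - 6*z)
n(H) = 1
(215 + n(P(1)))*x = (215 + 1)*153 = 216*153 = 33048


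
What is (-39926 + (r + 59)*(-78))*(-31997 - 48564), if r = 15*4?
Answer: 3964245688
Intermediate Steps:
r = 60
(-39926 + (r + 59)*(-78))*(-31997 - 48564) = (-39926 + (60 + 59)*(-78))*(-31997 - 48564) = (-39926 + 119*(-78))*(-80561) = (-39926 - 9282)*(-80561) = -49208*(-80561) = 3964245688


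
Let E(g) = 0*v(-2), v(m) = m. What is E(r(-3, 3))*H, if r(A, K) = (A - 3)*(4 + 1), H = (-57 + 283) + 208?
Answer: 0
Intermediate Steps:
H = 434 (H = 226 + 208 = 434)
r(A, K) = -15 + 5*A (r(A, K) = (-3 + A)*5 = -15 + 5*A)
E(g) = 0 (E(g) = 0*(-2) = 0)
E(r(-3, 3))*H = 0*434 = 0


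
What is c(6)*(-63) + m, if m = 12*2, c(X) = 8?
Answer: -480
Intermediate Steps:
m = 24
c(6)*(-63) + m = 8*(-63) + 24 = -504 + 24 = -480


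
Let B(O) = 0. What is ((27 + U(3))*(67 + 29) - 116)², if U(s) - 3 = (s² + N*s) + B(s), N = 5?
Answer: 25684624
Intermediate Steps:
U(s) = 3 + s² + 5*s (U(s) = 3 + ((s² + 5*s) + 0) = 3 + (s² + 5*s) = 3 + s² + 5*s)
((27 + U(3))*(67 + 29) - 116)² = ((27 + (3 + 3² + 5*3))*(67 + 29) - 116)² = ((27 + (3 + 9 + 15))*96 - 116)² = ((27 + 27)*96 - 116)² = (54*96 - 116)² = (5184 - 116)² = 5068² = 25684624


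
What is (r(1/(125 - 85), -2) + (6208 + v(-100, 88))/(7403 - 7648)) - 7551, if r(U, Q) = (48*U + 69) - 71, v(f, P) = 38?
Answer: -1856437/245 ≈ -7577.3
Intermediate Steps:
r(U, Q) = -2 + 48*U (r(U, Q) = (69 + 48*U) - 71 = -2 + 48*U)
(r(1/(125 - 85), -2) + (6208 + v(-100, 88))/(7403 - 7648)) - 7551 = ((-2 + 48/(125 - 85)) + (6208 + 38)/(7403 - 7648)) - 7551 = ((-2 + 48/40) + 6246/(-245)) - 7551 = ((-2 + 48*(1/40)) + 6246*(-1/245)) - 7551 = ((-2 + 6/5) - 6246/245) - 7551 = (-4/5 - 6246/245) - 7551 = -6442/245 - 7551 = -1856437/245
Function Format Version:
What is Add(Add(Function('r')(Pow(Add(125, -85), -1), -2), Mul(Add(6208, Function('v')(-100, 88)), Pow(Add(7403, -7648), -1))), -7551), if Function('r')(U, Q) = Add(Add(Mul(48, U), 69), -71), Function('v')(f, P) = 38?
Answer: Rational(-1856437, 245) ≈ -7577.3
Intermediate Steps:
Function('r')(U, Q) = Add(-2, Mul(48, U)) (Function('r')(U, Q) = Add(Add(69, Mul(48, U)), -71) = Add(-2, Mul(48, U)))
Add(Add(Function('r')(Pow(Add(125, -85), -1), -2), Mul(Add(6208, Function('v')(-100, 88)), Pow(Add(7403, -7648), -1))), -7551) = Add(Add(Add(-2, Mul(48, Pow(Add(125, -85), -1))), Mul(Add(6208, 38), Pow(Add(7403, -7648), -1))), -7551) = Add(Add(Add(-2, Mul(48, Pow(40, -1))), Mul(6246, Pow(-245, -1))), -7551) = Add(Add(Add(-2, Mul(48, Rational(1, 40))), Mul(6246, Rational(-1, 245))), -7551) = Add(Add(Add(-2, Rational(6, 5)), Rational(-6246, 245)), -7551) = Add(Add(Rational(-4, 5), Rational(-6246, 245)), -7551) = Add(Rational(-6442, 245), -7551) = Rational(-1856437, 245)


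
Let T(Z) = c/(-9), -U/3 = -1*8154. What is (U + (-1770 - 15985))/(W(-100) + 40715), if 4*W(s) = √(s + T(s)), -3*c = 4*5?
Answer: 155221866/942277963 - 1059*I*√2010/4711389815 ≈ 0.16473 - 1.0077e-5*I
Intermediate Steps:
c = -20/3 (c = -4*5/3 = -⅓*20 = -20/3 ≈ -6.6667)
U = 24462 (U = -(-3)*8154 = -3*(-8154) = 24462)
T(Z) = 20/27 (T(Z) = -20/3/(-9) = -20/3*(-⅑) = 20/27)
W(s) = √(20/27 + s)/4 (W(s) = √(s + 20/27)/4 = √(20/27 + s)/4)
(U + (-1770 - 15985))/(W(-100) + 40715) = (24462 + (-1770 - 15985))/(√(60 + 81*(-100))/36 + 40715) = (24462 - 17755)/(√(60 - 8100)/36 + 40715) = 6707/(√(-8040)/36 + 40715) = 6707/((2*I*√2010)/36 + 40715) = 6707/(I*√2010/18 + 40715) = 6707/(40715 + I*√2010/18)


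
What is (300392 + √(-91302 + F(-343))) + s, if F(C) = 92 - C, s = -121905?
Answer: 178487 + I*√90867 ≈ 1.7849e+5 + 301.44*I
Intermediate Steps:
(300392 + √(-91302 + F(-343))) + s = (300392 + √(-91302 + (92 - 1*(-343)))) - 121905 = (300392 + √(-91302 + (92 + 343))) - 121905 = (300392 + √(-91302 + 435)) - 121905 = (300392 + √(-90867)) - 121905 = (300392 + I*√90867) - 121905 = 178487 + I*√90867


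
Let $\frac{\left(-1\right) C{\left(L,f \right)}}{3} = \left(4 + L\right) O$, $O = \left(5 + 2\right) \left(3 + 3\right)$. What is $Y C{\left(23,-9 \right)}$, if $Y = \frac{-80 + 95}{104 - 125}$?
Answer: $2430$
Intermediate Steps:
$O = 42$ ($O = 7 \cdot 6 = 42$)
$C{\left(L,f \right)} = -504 - 126 L$ ($C{\left(L,f \right)} = - 3 \left(4 + L\right) 42 = - 3 \left(168 + 42 L\right) = -504 - 126 L$)
$Y = - \frac{5}{7}$ ($Y = \frac{15}{-21} = 15 \left(- \frac{1}{21}\right) = - \frac{5}{7} \approx -0.71429$)
$Y C{\left(23,-9 \right)} = - \frac{5 \left(-504 - 2898\right)}{7} = \left(- \frac{5}{7}\right) \left(-3402\right) = 2430$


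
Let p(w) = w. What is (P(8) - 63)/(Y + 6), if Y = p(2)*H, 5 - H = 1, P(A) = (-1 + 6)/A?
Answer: -499/112 ≈ -4.4554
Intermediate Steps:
P(A) = 5/A
H = 4 (H = 5 - 1*1 = 5 - 1 = 4)
Y = 8 (Y = 2*4 = 8)
(P(8) - 63)/(Y + 6) = (5/8 - 63)/(8 + 6) = (5*(⅛) - 63)/14 = (5/8 - 63)/14 = (1/14)*(-499/8) = -499/112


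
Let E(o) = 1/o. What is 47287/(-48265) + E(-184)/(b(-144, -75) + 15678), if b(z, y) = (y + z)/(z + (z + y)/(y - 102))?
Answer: -229820987711563/234574112284680 ≈ -0.97974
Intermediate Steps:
b(z, y) = (y + z)/(z + (y + z)/(-102 + y))
47287/(-48265) + E(-184)/(b(-144, -75) + 15678) = 47287/(-48265) + 1/((-184)*(((-75)² - 102*(-75) - 102*(-144) - 75*(-144))/(-75 - 101*(-144) - 75*(-144)) + 15678)) = 47287*(-1/48265) - 1/(184*((5625 + 7650 + 14688 + 10800)/(-75 + 14544 + 10800) + 15678)) = -47287/48265 - 1/(184*(38763/25269 + 15678)) = -47287/48265 - 1/(184*((1/25269)*38763 + 15678)) = -47287/48265 - 1/(184*(12921/8423 + 15678)) = -47287/48265 - 1/(184*132068715/8423) = -47287/48265 - 1/184*8423/132068715 = -47287/48265 - 8423/24300643560 = -229820987711563/234574112284680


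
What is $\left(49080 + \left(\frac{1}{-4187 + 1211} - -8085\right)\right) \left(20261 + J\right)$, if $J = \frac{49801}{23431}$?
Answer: $\frac{6730993062295199}{5810888} \approx 1.1583 \cdot 10^{9}$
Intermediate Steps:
$J = \frac{49801}{23431}$ ($J = 49801 \cdot \frac{1}{23431} = \frac{49801}{23431} \approx 2.1254$)
$\left(49080 + \left(\frac{1}{-4187 + 1211} - -8085\right)\right) \left(20261 + J\right) = \left(49080 + \left(\frac{1}{-4187 + 1211} - -8085\right)\right) \left(20261 + \frac{49801}{23431}\right) = \left(49080 + \left(\frac{1}{-2976} + 8085\right)\right) \frac{474785292}{23431} = \left(49080 + \left(- \frac{1}{2976} + 8085\right)\right) \frac{474785292}{23431} = \left(49080 + \frac{24060959}{2976}\right) \frac{474785292}{23431} = \frac{170123039}{2976} \cdot \frac{474785292}{23431} = \frac{6730993062295199}{5810888}$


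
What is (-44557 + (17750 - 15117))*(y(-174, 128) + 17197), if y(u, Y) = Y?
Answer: -726333300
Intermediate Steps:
(-44557 + (17750 - 15117))*(y(-174, 128) + 17197) = (-44557 + (17750 - 15117))*(128 + 17197) = (-44557 + 2633)*17325 = -41924*17325 = -726333300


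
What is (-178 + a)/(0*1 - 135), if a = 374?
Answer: -196/135 ≈ -1.4519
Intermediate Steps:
(-178 + a)/(0*1 - 135) = (-178 + 374)/(0*1 - 135) = 196/(0 - 135) = 196/(-135) = 196*(-1/135) = -196/135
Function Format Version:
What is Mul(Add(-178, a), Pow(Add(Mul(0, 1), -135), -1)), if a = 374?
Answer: Rational(-196, 135) ≈ -1.4519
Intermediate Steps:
Mul(Add(-178, a), Pow(Add(Mul(0, 1), -135), -1)) = Mul(Add(-178, 374), Pow(Add(Mul(0, 1), -135), -1)) = Mul(196, Pow(Add(0, -135), -1)) = Mul(196, Pow(-135, -1)) = Mul(196, Rational(-1, 135)) = Rational(-196, 135)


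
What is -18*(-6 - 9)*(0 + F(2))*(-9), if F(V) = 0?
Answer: 0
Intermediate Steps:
-18*(-6 - 9)*(0 + F(2))*(-9) = -18*(-6 - 9)*(0 + 0)*(-9) = -(-270)*0*(-9) = -18*0*(-9) = 0*(-9) = 0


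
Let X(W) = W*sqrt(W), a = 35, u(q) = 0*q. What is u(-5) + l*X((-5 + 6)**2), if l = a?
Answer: 35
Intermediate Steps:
u(q) = 0
X(W) = W**(3/2)
l = 35
u(-5) + l*X((-5 + 6)**2) = 0 + 35*((-5 + 6)**2)**(3/2) = 0 + 35*(1**2)**(3/2) = 0 + 35*1**(3/2) = 0 + 35*1 = 0 + 35 = 35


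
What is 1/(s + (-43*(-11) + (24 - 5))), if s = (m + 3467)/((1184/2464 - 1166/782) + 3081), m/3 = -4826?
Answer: 92729243/45291279379 ≈ 0.0020474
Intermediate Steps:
m = -14478 (m = 3*(-4826) = -14478)
s = -331508177/92729243 (s = (-14478 + 3467)/((1184/2464 - 1166/782) + 3081) = -11011/((1184*(1/2464) - 1166*1/782) + 3081) = -11011/((37/77 - 583/391) + 3081) = -11011/(-30424/30107 + 3081) = -11011/92729243/30107 = -11011*30107/92729243 = -331508177/92729243 ≈ -3.5750)
1/(s + (-43*(-11) + (24 - 5))) = 1/(-331508177/92729243 + (-43*(-11) + (24 - 5))) = 1/(-331508177/92729243 + (473 + 19)) = 1/(-331508177/92729243 + 492) = 1/(45291279379/92729243) = 92729243/45291279379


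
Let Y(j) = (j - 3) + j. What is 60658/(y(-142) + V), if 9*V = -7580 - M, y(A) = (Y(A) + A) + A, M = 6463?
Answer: -90987/3197 ≈ -28.460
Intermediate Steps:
Y(j) = -3 + 2*j (Y(j) = (-3 + j) + j = -3 + 2*j)
y(A) = -3 + 4*A (y(A) = ((-3 + 2*A) + A) + A = (-3 + 3*A) + A = -3 + 4*A)
V = -4681/3 (V = (-7580 - 1*6463)/9 = (-7580 - 6463)/9 = (⅑)*(-14043) = -4681/3 ≈ -1560.3)
60658/(y(-142) + V) = 60658/((-3 + 4*(-142)) - 4681/3) = 60658/((-3 - 568) - 4681/3) = 60658/(-571 - 4681/3) = 60658/(-6394/3) = 60658*(-3/6394) = -90987/3197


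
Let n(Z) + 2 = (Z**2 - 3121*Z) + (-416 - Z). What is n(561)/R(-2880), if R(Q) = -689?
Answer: 1437139/689 ≈ 2085.8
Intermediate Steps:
n(Z) = -418 + Z**2 - 3122*Z (n(Z) = -2 + ((Z**2 - 3121*Z) + (-416 - Z)) = -2 + (-416 + Z**2 - 3122*Z) = -418 + Z**2 - 3122*Z)
n(561)/R(-2880) = (-418 + 561**2 - 3122*561)/(-689) = (-418 + 314721 - 1751442)*(-1/689) = -1437139*(-1/689) = 1437139/689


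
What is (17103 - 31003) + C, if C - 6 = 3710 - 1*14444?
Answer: -24628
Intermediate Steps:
C = -10728 (C = 6 + (3710 - 1*14444) = 6 + (3710 - 14444) = 6 - 10734 = -10728)
(17103 - 31003) + C = (17103 - 31003) - 10728 = -13900 - 10728 = -24628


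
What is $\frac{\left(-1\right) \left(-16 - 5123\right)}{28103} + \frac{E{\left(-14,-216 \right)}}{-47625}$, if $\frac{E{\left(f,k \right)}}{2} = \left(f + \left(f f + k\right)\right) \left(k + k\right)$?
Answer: $- \frac{193602951}{446135125} \approx -0.43396$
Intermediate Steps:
$E{\left(f,k \right)} = 4 k \left(f + k + f^{2}\right)$ ($E{\left(f,k \right)} = 2 \left(f + \left(f f + k\right)\right) \left(k + k\right) = 2 \left(f + \left(f^{2} + k\right)\right) 2 k = 2 \left(f + \left(k + f^{2}\right)\right) 2 k = 2 \left(f + k + f^{2}\right) 2 k = 2 \cdot 2 k \left(f + k + f^{2}\right) = 4 k \left(f + k + f^{2}\right)$)
$\frac{\left(-1\right) \left(-16 - 5123\right)}{28103} + \frac{E{\left(-14,-216 \right)}}{-47625} = \frac{\left(-1\right) \left(-16 - 5123\right)}{28103} + \frac{4 \left(-216\right) \left(-14 - 216 + \left(-14\right)^{2}\right)}{-47625} = - (-16 - 5123) \frac{1}{28103} + 4 \left(-216\right) \left(-14 - 216 + 196\right) \left(- \frac{1}{47625}\right) = \left(-1\right) \left(-5139\right) \frac{1}{28103} + 4 \left(-216\right) \left(-34\right) \left(- \frac{1}{47625}\right) = 5139 \cdot \frac{1}{28103} + 29376 \left(- \frac{1}{47625}\right) = \frac{5139}{28103} - \frac{9792}{15875} = - \frac{193602951}{446135125}$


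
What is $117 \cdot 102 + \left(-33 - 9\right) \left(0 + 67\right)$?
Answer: $9120$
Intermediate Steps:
$117 \cdot 102 + \left(-33 - 9\right) \left(0 + 67\right) = 11934 - 2814 = 9120$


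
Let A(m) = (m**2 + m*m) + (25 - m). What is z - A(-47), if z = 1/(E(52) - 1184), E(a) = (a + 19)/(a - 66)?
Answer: -74745044/16647 ≈ -4490.0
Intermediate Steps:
A(m) = 25 - m + 2*m**2 (A(m) = (m**2 + m**2) + (25 - m) = 2*m**2 + (25 - m) = 25 - m + 2*m**2)
E(a) = (19 + a)/(-66 + a)
z = -14/16647 (z = 1/((19 + 52)/(-66 + 52) - 1184) = 1/(71/(-14) - 1184) = 1/(-1/14*71 - 1184) = 1/(-71/14 - 1184) = 1/(-16647/14) = -14/16647 ≈ -0.00084099)
z - A(-47) = -14/16647 - (25 - 1*(-47) + 2*(-47)**2) = -14/16647 - (25 + 47 + 2*2209) = -14/16647 - (25 + 47 + 4418) = -14/16647 - 1*4490 = -14/16647 - 4490 = -74745044/16647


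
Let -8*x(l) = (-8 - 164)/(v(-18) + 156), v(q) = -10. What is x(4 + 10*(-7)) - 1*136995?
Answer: -40002497/292 ≈ -1.3699e+5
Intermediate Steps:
x(l) = 43/292 (x(l) = -(-8 - 164)/(8*(-10 + 156)) = -(-43)/(2*146) = -1/8*(-86/73) = 43/292)
x(4 + 10*(-7)) - 1*136995 = 43/292 - 1*136995 = 43/292 - 136995 = -40002497/292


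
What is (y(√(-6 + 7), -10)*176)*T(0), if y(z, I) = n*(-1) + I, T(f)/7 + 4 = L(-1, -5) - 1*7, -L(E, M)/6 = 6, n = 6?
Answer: 926464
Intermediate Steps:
L(E, M) = -36 (L(E, M) = -6*6 = -36)
T(f) = -329 (T(f) = -28 + 7*(-36 - 1*7) = -28 + 7*(-36 - 7) = -28 + 7*(-43) = -28 - 301 = -329)
y(z, I) = -6 + I (y(z, I) = 6*(-1) + I = -6 + I)
(y(√(-6 + 7), -10)*176)*T(0) = ((-6 - 10)*176)*(-329) = -16*176*(-329) = -2816*(-329) = 926464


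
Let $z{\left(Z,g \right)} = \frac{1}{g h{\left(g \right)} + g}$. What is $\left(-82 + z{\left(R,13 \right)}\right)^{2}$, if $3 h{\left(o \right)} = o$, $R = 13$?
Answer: $\frac{290804809}{43264} \approx 6721.6$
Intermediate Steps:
$h{\left(o \right)} = \frac{o}{3}$
$z{\left(Z,g \right)} = \frac{1}{g + \frac{g^{2}}{3}}$ ($z{\left(Z,g \right)} = \frac{1}{g \frac{g}{3} + g} = \frac{1}{\frac{g^{2}}{3} + g} = \frac{1}{g + \frac{g^{2}}{3}}$)
$\left(-82 + z{\left(R,13 \right)}\right)^{2} = \left(-82 + \frac{3}{13 \left(3 + 13\right)}\right)^{2} = \left(-82 + 3 \cdot \frac{1}{13} \cdot \frac{1}{16}\right)^{2} = \left(-82 + \frac{3}{208}\right)^{2} = \left(- \frac{17053}{208}\right)^{2} = \frac{290804809}{43264}$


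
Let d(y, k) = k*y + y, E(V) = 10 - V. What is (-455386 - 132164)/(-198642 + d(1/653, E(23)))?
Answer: 63945025/21618873 ≈ 2.9578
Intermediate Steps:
d(y, k) = y + k*y
(-455386 - 132164)/(-198642 + d(1/653, E(23))) = (-455386 - 132164)/(-198642 + (1 + (10 - 1*23))/653) = -587550/(-198642 + (1 + (10 - 23))/653) = -587550/(-198642 + (1 - 13)/653) = -587550/(-198642 + (1/653)*(-12)) = -587550/(-198642 - 12/653) = -587550/(-129713238/653) = -587550*(-653/129713238) = 63945025/21618873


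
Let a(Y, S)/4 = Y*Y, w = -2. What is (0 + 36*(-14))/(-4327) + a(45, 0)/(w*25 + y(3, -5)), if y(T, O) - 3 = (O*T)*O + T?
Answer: 35064324/134137 ≈ 261.41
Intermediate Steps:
y(T, O) = 3 + T + T*O² (y(T, O) = 3 + ((O*T)*O + T) = 3 + (T*O² + T) = 3 + (T + T*O²) = 3 + T + T*O²)
a(Y, S) = 4*Y² (a(Y, S) = 4*(Y*Y) = 4*Y²)
(0 + 36*(-14))/(-4327) + a(45, 0)/(w*25 + y(3, -5)) = (0 + 36*(-14))/(-4327) + (4*45²)/(-2*25 + (3 + 3 + 3*(-5)²)) = (0 - 504)*(-1/4327) + (4*2025)/(-50 + (3 + 3 + 3*25)) = -504*(-1/4327) + 8100/(-50 + (3 + 3 + 75)) = 504/4327 + 8100/(-50 + 81) = 504/4327 + 8100/31 = 35064324/134137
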